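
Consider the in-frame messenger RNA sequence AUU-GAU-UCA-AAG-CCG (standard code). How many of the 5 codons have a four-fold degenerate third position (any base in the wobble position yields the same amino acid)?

2

Codon 1 AUU (Ile): third position 3-fold.
Codon 2 GAU (Asp): third position 2-fold.
Codon 3 UCA (Ser): third position 4-fold.
Codon 4 AAG (Lys): third position 2-fold.
Codon 5 CCG (Pro): third position 4-fold.
Four-fold degenerate third positions: 2.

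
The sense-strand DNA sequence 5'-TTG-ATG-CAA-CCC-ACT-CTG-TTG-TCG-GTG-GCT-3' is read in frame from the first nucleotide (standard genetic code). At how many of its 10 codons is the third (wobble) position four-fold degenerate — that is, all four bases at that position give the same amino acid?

6

Codon 1 TTG (Leu): third position 2-fold.
Codon 2 ATG (Met): third position 1-fold.
Codon 3 CAA (Gln): third position 2-fold.
Codon 4 CCC (Pro): third position 4-fold.
Codon 5 ACT (Thr): third position 4-fold.
Codon 6 CTG (Leu): third position 4-fold.
Codon 7 TTG (Leu): third position 2-fold.
Codon 8 TCG (Ser): third position 4-fold.
Codon 9 GTG (Val): third position 4-fold.
Codon 10 GCT (Ala): third position 4-fold.
Four-fold degenerate third positions: 6.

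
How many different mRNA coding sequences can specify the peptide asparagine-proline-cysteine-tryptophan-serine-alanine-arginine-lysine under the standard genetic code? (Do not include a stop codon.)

4608

Asn: 2 codons.
Pro: 4 codons.
Cys: 2 codons.
Trp: 1 codon.
Ser: 6 codons.
Ala: 4 codons.
Arg: 6 codons.
Lys: 2 codons.
2 × 4 × 2 × 1 × 6 × 4 × 6 × 2 = 4608.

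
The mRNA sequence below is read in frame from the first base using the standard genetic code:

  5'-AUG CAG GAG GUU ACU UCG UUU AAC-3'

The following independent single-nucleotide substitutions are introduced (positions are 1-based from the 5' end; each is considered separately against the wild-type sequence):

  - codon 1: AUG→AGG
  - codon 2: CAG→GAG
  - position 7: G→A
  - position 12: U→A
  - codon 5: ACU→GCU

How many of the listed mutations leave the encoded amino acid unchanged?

Codon 1: AUG (Met) → AGG (Arg) — missense.
Codon 2: CAG (Gln) → GAG (Glu) — missense.
Codon 3: GAG (Glu) → AAG (Lys) — missense.
Codon 4: GUU (Val) → GUA (Val) — synonymous.
Codon 5: ACU (Thr) → GCU (Ala) — missense.
Synonymous: 1 of 5.

1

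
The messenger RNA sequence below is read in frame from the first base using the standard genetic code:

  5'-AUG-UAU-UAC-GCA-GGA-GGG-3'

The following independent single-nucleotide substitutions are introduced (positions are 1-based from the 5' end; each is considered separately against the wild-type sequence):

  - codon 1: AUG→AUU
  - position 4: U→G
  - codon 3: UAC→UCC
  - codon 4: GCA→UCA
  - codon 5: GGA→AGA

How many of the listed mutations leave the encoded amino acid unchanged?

Codon 1: AUG (Met) → AUU (Ile) — missense.
Codon 2: UAU (Tyr) → GAU (Asp) — missense.
Codon 3: UAC (Tyr) → UCC (Ser) — missense.
Codon 4: GCA (Ala) → UCA (Ser) — missense.
Codon 5: GGA (Gly) → AGA (Arg) — missense.
Synonymous: 0 of 5.

0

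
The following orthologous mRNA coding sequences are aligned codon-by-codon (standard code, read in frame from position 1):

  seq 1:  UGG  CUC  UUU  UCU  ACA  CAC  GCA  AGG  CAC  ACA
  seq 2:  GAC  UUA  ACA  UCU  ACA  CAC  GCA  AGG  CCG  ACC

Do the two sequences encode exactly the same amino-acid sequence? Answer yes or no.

no

Codon 1: UGG Trp / GAC Asp — nonsynonymous.
Codon 2: CUC Leu / UUA Leu — synonymous.
Codon 3: UUU Phe / ACA Thr — nonsynonymous.
Codon 4: UCU Ser / UCU Ser — identical.
Codon 5: ACA Thr / ACA Thr — identical.
Codon 6: CAC His / CAC His — identical.
Codon 7: GCA Ala / GCA Ala — identical.
Codon 8: AGG Arg / AGG Arg — identical.
Codon 9: CAC His / CCG Pro — nonsynonymous.
Codon 10: ACA Thr / ACC Thr — synonymous.
Nonsynonymous differences: 3 → different protein.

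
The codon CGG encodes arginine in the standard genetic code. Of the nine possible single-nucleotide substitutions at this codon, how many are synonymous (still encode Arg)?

Position 1: AGG → 1 synonymous.
Position 2: none → 0 synonymous.
Position 3: CGU, CGC, CGA → 3 synonymous.
Total: 1 + 0 + 3 = 4.

4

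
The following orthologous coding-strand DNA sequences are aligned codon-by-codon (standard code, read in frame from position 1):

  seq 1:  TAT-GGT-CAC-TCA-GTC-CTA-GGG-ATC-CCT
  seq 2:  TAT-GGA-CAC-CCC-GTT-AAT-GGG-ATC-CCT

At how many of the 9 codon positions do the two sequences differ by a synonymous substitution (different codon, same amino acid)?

2

Codon 1: TAT Tyr / TAT Tyr — identical.
Codon 2: GGT Gly / GGA Gly — synonymous.
Codon 3: CAC His / CAC His — identical.
Codon 4: TCA Ser / CCC Pro — nonsynonymous.
Codon 5: GTC Val / GTT Val — synonymous.
Codon 6: CTA Leu / AAT Asn — nonsynonymous.
Codon 7: GGG Gly / GGG Gly — identical.
Codon 8: ATC Ile / ATC Ile — identical.
Codon 9: CCT Pro / CCT Pro — identical.
Synonymous differences: 2.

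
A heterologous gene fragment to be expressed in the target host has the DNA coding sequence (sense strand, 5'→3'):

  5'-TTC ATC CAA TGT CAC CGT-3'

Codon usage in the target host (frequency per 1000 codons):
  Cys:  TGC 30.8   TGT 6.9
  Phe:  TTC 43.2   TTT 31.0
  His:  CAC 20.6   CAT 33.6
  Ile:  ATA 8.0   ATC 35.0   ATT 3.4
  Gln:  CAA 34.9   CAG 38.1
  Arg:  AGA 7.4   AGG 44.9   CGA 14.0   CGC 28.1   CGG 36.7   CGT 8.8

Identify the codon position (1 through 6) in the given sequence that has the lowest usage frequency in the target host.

Codon 1 TTC (Phe): 43.2 per 1000.
Codon 2 ATC (Ile): 35.0 per 1000.
Codon 3 CAA (Gln): 34.9 per 1000.
Codon 4 TGT (Cys): 6.9 per 1000.
Codon 5 CAC (His): 20.6 per 1000.
Codon 6 CGT (Arg): 8.8 per 1000.
Lowest frequency is 6.9 at codon 4.

4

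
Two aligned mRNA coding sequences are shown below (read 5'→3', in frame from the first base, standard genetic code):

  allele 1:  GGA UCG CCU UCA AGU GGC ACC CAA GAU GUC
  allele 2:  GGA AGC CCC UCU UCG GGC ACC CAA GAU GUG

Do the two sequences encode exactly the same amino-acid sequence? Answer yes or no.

yes

Codon 1: GGA Gly / GGA Gly — identical.
Codon 2: UCG Ser / AGC Ser — synonymous.
Codon 3: CCU Pro / CCC Pro — synonymous.
Codon 4: UCA Ser / UCU Ser — synonymous.
Codon 5: AGU Ser / UCG Ser — synonymous.
Codon 6: GGC Gly / GGC Gly — identical.
Codon 7: ACC Thr / ACC Thr — identical.
Codon 8: CAA Gln / CAA Gln — identical.
Codon 9: GAU Asp / GAU Asp — identical.
Codon 10: GUC Val / GUG Val — synonymous.
Nonsynonymous differences: 0 → same protein.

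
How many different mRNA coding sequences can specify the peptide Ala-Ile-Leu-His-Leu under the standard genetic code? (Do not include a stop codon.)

Ala: 4 codons.
Ile: 3 codons.
Leu: 6 codons.
His: 2 codons.
Leu: 6 codons.
4 × 3 × 6 × 2 × 6 = 864.

864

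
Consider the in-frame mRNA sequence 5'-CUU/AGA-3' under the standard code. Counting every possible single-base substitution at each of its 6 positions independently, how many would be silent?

5

Codon 1 (CUU, Leu): 3 synonymous substitutions.
Codon 2 (AGA, Arg): 2 synonymous substitutions.
Total: 3 + 2 = 5.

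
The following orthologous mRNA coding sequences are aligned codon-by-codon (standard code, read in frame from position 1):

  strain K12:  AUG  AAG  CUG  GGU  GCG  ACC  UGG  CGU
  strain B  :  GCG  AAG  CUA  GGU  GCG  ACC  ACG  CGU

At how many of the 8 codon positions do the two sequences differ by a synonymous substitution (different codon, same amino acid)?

1

Codon 1: AUG Met / GCG Ala — nonsynonymous.
Codon 2: AAG Lys / AAG Lys — identical.
Codon 3: CUG Leu / CUA Leu — synonymous.
Codon 4: GGU Gly / GGU Gly — identical.
Codon 5: GCG Ala / GCG Ala — identical.
Codon 6: ACC Thr / ACC Thr — identical.
Codon 7: UGG Trp / ACG Thr — nonsynonymous.
Codon 8: CGU Arg / CGU Arg — identical.
Synonymous differences: 1.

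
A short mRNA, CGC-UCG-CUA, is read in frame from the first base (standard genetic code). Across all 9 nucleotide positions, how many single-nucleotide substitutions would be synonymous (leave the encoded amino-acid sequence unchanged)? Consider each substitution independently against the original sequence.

Codon 1 (CGC, Arg): 3 synonymous substitutions.
Codon 2 (UCG, Ser): 3 synonymous substitutions.
Codon 3 (CUA, Leu): 4 synonymous substitutions.
Total: 3 + 3 + 4 = 10.

10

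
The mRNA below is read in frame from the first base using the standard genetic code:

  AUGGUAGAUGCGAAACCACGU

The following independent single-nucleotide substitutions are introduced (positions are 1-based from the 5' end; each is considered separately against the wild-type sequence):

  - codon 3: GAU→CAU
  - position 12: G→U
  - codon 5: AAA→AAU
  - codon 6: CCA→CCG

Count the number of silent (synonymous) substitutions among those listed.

Codon 3: GAU (Asp) → CAU (His) — missense.
Codon 4: GCG (Ala) → GCU (Ala) — synonymous.
Codon 5: AAA (Lys) → AAU (Asn) — missense.
Codon 6: CCA (Pro) → CCG (Pro) — synonymous.
Synonymous: 2 of 4.

2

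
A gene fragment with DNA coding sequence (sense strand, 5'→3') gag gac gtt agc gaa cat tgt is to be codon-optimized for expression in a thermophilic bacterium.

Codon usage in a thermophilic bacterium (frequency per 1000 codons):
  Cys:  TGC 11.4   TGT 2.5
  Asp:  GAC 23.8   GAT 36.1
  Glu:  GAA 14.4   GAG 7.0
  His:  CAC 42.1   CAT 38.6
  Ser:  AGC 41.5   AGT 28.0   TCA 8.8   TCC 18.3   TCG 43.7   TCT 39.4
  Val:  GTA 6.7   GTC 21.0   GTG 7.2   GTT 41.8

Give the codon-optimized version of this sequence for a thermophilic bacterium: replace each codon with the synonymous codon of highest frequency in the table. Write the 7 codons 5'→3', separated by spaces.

Codon 1 (Glu): best is GAA at 14.4.
Codon 2 (Asp): best is GAT at 36.1.
Codon 3 (Val): best is GTT at 41.8.
Codon 4 (Ser): best is TCG at 43.7.
Codon 5 (Glu): best is GAA at 14.4.
Codon 6 (His): best is CAC at 42.1.
Codon 7 (Cys): best is TGC at 11.4.

GAA GAT GTT TCG GAA CAC TGC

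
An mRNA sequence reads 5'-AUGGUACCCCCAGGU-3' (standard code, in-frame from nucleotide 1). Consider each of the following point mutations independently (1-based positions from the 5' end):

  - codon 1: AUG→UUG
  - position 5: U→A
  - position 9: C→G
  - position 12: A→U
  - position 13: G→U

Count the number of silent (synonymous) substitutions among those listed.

2

Codon 1: AUG (Met) → UUG (Leu) — missense.
Codon 2: GUA (Val) → GAA (Glu) — missense.
Codon 3: CCC (Pro) → CCG (Pro) — synonymous.
Codon 4: CCA (Pro) → CCU (Pro) — synonymous.
Codon 5: GGU (Gly) → UGU (Cys) — missense.
Synonymous: 2 of 5.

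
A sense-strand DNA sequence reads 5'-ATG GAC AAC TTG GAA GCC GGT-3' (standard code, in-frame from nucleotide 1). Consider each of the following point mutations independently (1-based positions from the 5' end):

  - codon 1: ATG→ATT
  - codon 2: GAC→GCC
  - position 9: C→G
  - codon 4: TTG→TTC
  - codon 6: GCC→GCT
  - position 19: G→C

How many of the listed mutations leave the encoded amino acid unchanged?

1

Codon 1: ATG (Met) → ATT (Ile) — missense.
Codon 2: GAC (Asp) → GCC (Ala) — missense.
Codon 3: AAC (Asn) → AAG (Lys) — missense.
Codon 4: TTG (Leu) → TTC (Phe) — missense.
Codon 6: GCC (Ala) → GCT (Ala) — synonymous.
Codon 7: GGT (Gly) → CGT (Arg) — missense.
Synonymous: 1 of 6.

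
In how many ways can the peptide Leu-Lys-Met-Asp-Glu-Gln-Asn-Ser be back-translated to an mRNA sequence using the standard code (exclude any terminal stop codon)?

Leu: 6 codons.
Lys: 2 codons.
Met: 1 codon.
Asp: 2 codons.
Glu: 2 codons.
Gln: 2 codons.
Asn: 2 codons.
Ser: 6 codons.
6 × 2 × 1 × 2 × 2 × 2 × 2 × 6 = 1152.

1152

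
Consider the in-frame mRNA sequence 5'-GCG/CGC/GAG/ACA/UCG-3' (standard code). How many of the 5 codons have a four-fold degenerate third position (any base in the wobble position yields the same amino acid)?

Codon 1 GCG (Ala): third position 4-fold.
Codon 2 CGC (Arg): third position 4-fold.
Codon 3 GAG (Glu): third position 2-fold.
Codon 4 ACA (Thr): third position 4-fold.
Codon 5 UCG (Ser): third position 4-fold.
Four-fold degenerate third positions: 4.

4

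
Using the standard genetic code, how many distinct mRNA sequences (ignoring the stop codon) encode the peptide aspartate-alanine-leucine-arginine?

288

Asp: 2 codons.
Ala: 4 codons.
Leu: 6 codons.
Arg: 6 codons.
2 × 4 × 6 × 6 = 288.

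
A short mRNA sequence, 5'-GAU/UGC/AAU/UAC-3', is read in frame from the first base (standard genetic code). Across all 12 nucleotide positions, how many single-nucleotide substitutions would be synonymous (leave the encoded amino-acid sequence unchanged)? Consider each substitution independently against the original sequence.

4

Codon 1 (GAU, Asp): 1 synonymous substitution.
Codon 2 (UGC, Cys): 1 synonymous substitution.
Codon 3 (AAU, Asn): 1 synonymous substitution.
Codon 4 (UAC, Tyr): 1 synonymous substitution.
Total: 1 + 1 + 1 + 1 = 4.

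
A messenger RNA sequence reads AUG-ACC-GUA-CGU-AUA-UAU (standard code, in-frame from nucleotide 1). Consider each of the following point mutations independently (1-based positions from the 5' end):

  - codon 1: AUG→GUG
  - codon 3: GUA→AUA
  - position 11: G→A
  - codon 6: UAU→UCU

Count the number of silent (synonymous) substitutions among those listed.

Codon 1: AUG (Met) → GUG (Val) — missense.
Codon 3: GUA (Val) → AUA (Ile) — missense.
Codon 4: CGU (Arg) → CAU (His) — missense.
Codon 6: UAU (Tyr) → UCU (Ser) — missense.
Synonymous: 0 of 4.

0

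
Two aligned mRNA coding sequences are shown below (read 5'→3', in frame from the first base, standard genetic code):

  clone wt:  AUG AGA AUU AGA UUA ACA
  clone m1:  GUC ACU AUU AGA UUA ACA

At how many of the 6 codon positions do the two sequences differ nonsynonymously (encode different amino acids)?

Codon 1: AUG Met / GUC Val — nonsynonymous.
Codon 2: AGA Arg / ACU Thr — nonsynonymous.
Codon 3: AUU Ile / AUU Ile — identical.
Codon 4: AGA Arg / AGA Arg — identical.
Codon 5: UUA Leu / UUA Leu — identical.
Codon 6: ACA Thr / ACA Thr — identical.
Nonsynonymous differences: 2.

2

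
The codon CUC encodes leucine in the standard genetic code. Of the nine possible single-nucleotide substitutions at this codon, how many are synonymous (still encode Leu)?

Position 1: none → 0 synonymous.
Position 2: none → 0 synonymous.
Position 3: CUU, CUA, CUG → 3 synonymous.
Total: 0 + 0 + 3 = 3.

3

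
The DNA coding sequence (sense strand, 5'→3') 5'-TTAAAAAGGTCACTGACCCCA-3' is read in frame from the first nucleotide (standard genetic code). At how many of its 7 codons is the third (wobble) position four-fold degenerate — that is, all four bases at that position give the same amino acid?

4

Codon 1 TTA (Leu): third position 2-fold.
Codon 2 AAA (Lys): third position 2-fold.
Codon 3 AGG (Arg): third position 2-fold.
Codon 4 TCA (Ser): third position 4-fold.
Codon 5 CTG (Leu): third position 4-fold.
Codon 6 ACC (Thr): third position 4-fold.
Codon 7 CCA (Pro): third position 4-fold.
Four-fold degenerate third positions: 4.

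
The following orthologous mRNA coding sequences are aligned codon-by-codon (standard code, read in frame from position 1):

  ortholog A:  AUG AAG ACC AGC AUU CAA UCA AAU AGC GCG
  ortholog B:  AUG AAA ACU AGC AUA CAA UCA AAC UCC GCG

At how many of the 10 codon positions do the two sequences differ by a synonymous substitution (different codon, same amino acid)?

5

Codon 1: AUG Met / AUG Met — identical.
Codon 2: AAG Lys / AAA Lys — synonymous.
Codon 3: ACC Thr / ACU Thr — synonymous.
Codon 4: AGC Ser / AGC Ser — identical.
Codon 5: AUU Ile / AUA Ile — synonymous.
Codon 6: CAA Gln / CAA Gln — identical.
Codon 7: UCA Ser / UCA Ser — identical.
Codon 8: AAU Asn / AAC Asn — synonymous.
Codon 9: AGC Ser / UCC Ser — synonymous.
Codon 10: GCG Ala / GCG Ala — identical.
Synonymous differences: 5.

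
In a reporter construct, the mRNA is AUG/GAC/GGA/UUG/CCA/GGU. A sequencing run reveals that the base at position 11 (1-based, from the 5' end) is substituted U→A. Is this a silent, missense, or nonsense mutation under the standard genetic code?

Position 11 falls in codon 4: UUG → Leu.
After the substitution the codon is UAG → Stop.
The new codon is a stop codon, so this is a nonsense mutation.

nonsense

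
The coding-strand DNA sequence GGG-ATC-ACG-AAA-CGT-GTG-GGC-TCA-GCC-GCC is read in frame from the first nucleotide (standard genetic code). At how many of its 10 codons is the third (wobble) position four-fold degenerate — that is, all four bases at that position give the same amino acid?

8

Codon 1 GGG (Gly): third position 4-fold.
Codon 2 ATC (Ile): third position 3-fold.
Codon 3 ACG (Thr): third position 4-fold.
Codon 4 AAA (Lys): third position 2-fold.
Codon 5 CGT (Arg): third position 4-fold.
Codon 6 GTG (Val): third position 4-fold.
Codon 7 GGC (Gly): third position 4-fold.
Codon 8 TCA (Ser): third position 4-fold.
Codon 9 GCC (Ala): third position 4-fold.
Codon 10 GCC (Ala): third position 4-fold.
Four-fold degenerate third positions: 8.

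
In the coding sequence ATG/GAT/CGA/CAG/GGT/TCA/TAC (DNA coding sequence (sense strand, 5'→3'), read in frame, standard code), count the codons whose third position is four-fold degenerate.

3

Codon 1 ATG (Met): third position 1-fold.
Codon 2 GAT (Asp): third position 2-fold.
Codon 3 CGA (Arg): third position 4-fold.
Codon 4 CAG (Gln): third position 2-fold.
Codon 5 GGT (Gly): third position 4-fold.
Codon 6 TCA (Ser): third position 4-fold.
Codon 7 TAC (Tyr): third position 2-fold.
Four-fold degenerate third positions: 3.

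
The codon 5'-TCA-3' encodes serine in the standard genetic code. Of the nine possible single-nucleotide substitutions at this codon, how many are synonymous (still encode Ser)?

Position 1: none → 0 synonymous.
Position 2: none → 0 synonymous.
Position 3: TCT, TCC, TCG → 3 synonymous.
Total: 0 + 0 + 3 = 3.

3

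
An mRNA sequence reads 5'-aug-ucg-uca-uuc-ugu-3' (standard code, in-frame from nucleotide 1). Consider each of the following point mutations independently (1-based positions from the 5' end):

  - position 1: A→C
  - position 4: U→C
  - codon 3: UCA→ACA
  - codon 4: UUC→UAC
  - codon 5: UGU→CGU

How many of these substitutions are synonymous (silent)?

Codon 1: AUG (Met) → CUG (Leu) — missense.
Codon 2: UCG (Ser) → CCG (Pro) — missense.
Codon 3: UCA (Ser) → ACA (Thr) — missense.
Codon 4: UUC (Phe) → UAC (Tyr) — missense.
Codon 5: UGU (Cys) → CGU (Arg) — missense.
Synonymous: 0 of 5.

0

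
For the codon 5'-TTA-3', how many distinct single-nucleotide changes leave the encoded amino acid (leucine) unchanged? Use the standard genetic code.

2

Position 1: CTA → 1 synonymous.
Position 2: none → 0 synonymous.
Position 3: TTG → 1 synonymous.
Total: 1 + 0 + 1 = 2.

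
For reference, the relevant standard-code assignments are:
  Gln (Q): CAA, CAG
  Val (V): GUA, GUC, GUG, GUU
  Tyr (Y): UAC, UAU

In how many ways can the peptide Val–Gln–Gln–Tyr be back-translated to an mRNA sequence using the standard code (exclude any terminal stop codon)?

Val: 4 codons.
Gln: 2 codons.
Gln: 2 codons.
Tyr: 2 codons.
4 × 2 × 2 × 2 = 32.

32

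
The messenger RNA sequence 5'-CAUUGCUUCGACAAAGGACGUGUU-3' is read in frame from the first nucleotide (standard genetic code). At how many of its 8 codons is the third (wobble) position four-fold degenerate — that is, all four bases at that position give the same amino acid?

3

Codon 1 CAU (His): third position 2-fold.
Codon 2 UGC (Cys): third position 2-fold.
Codon 3 UUC (Phe): third position 2-fold.
Codon 4 GAC (Asp): third position 2-fold.
Codon 5 AAA (Lys): third position 2-fold.
Codon 6 GGA (Gly): third position 4-fold.
Codon 7 CGU (Arg): third position 4-fold.
Codon 8 GUU (Val): third position 4-fold.
Four-fold degenerate third positions: 3.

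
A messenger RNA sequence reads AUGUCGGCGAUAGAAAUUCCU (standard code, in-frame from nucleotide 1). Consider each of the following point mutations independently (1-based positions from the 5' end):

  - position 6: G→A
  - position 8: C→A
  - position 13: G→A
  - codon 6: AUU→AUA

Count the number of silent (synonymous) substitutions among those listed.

2

Codon 2: UCG (Ser) → UCA (Ser) — synonymous.
Codon 3: GCG (Ala) → GAG (Glu) — missense.
Codon 5: GAA (Glu) → AAA (Lys) — missense.
Codon 6: AUU (Ile) → AUA (Ile) — synonymous.
Synonymous: 2 of 4.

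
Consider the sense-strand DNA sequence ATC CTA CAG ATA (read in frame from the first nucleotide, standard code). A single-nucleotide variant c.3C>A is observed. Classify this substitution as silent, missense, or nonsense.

Position 3 falls in codon 1: ATC → Ile.
After the substitution the codon is ATA → Ile.
Both encode Ile, so the change is synonymous.

silent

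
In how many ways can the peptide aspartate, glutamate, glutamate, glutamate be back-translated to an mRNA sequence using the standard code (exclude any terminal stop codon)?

16

Asp: 2 codons.
Glu: 2 codons.
Glu: 2 codons.
Glu: 2 codons.
2 × 2 × 2 × 2 = 16.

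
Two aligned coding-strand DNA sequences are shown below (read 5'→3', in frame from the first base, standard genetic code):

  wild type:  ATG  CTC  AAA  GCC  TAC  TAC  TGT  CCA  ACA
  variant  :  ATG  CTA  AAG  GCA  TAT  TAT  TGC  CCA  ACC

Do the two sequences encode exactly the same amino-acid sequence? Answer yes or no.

yes

Codon 1: ATG Met / ATG Met — identical.
Codon 2: CTC Leu / CTA Leu — synonymous.
Codon 3: AAA Lys / AAG Lys — synonymous.
Codon 4: GCC Ala / GCA Ala — synonymous.
Codon 5: TAC Tyr / TAT Tyr — synonymous.
Codon 6: TAC Tyr / TAT Tyr — synonymous.
Codon 7: TGT Cys / TGC Cys — synonymous.
Codon 8: CCA Pro / CCA Pro — identical.
Codon 9: ACA Thr / ACC Thr — synonymous.
Nonsynonymous differences: 0 → same protein.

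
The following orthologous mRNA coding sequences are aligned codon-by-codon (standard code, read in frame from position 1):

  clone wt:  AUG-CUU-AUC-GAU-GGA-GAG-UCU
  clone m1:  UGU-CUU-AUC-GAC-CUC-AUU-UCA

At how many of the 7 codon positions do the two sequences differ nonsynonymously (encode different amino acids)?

Codon 1: AUG Met / UGU Cys — nonsynonymous.
Codon 2: CUU Leu / CUU Leu — identical.
Codon 3: AUC Ile / AUC Ile — identical.
Codon 4: GAU Asp / GAC Asp — synonymous.
Codon 5: GGA Gly / CUC Leu — nonsynonymous.
Codon 6: GAG Glu / AUU Ile — nonsynonymous.
Codon 7: UCU Ser / UCA Ser — synonymous.
Nonsynonymous differences: 3.

3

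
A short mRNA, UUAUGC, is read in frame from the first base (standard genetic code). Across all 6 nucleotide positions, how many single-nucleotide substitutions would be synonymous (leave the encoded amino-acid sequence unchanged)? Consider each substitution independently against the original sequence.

Codon 1 (UUA, Leu): 2 synonymous substitutions.
Codon 2 (UGC, Cys): 1 synonymous substitution.
Total: 2 + 1 = 3.

3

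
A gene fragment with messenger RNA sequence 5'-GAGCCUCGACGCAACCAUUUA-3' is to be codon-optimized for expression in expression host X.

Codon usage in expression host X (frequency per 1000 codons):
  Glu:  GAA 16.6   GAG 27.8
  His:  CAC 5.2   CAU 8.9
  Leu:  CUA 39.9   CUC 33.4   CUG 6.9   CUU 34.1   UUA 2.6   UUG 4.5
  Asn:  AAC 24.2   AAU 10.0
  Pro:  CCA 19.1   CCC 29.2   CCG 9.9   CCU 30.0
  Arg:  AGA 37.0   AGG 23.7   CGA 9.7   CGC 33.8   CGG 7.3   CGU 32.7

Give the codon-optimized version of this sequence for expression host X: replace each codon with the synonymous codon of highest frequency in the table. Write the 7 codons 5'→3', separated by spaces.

GAG CCU AGA AGA AAC CAU CUA

Codon 1 (Glu): best is GAG at 27.8.
Codon 2 (Pro): best is CCU at 30.0.
Codon 3 (Arg): best is AGA at 37.0.
Codon 4 (Arg): best is AGA at 37.0.
Codon 5 (Asn): best is AAC at 24.2.
Codon 6 (His): best is CAU at 8.9.
Codon 7 (Leu): best is CUA at 39.9.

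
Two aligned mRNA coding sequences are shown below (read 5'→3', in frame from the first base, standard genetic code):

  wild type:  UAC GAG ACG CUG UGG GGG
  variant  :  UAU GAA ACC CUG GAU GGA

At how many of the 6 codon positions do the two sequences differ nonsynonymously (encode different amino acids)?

1

Codon 1: UAC Tyr / UAU Tyr — synonymous.
Codon 2: GAG Glu / GAA Glu — synonymous.
Codon 3: ACG Thr / ACC Thr — synonymous.
Codon 4: CUG Leu / CUG Leu — identical.
Codon 5: UGG Trp / GAU Asp — nonsynonymous.
Codon 6: GGG Gly / GGA Gly — synonymous.
Nonsynonymous differences: 1.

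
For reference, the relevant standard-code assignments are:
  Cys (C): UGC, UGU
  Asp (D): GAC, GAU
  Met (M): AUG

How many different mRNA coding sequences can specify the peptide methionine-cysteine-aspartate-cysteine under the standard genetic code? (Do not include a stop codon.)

Met: 1 codon.
Cys: 2 codons.
Asp: 2 codons.
Cys: 2 codons.
1 × 2 × 2 × 2 = 8.

8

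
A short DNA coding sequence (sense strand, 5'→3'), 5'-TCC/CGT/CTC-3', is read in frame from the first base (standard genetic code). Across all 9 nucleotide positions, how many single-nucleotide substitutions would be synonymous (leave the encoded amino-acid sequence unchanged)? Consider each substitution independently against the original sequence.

9

Codon 1 (TCC, Ser): 3 synonymous substitutions.
Codon 2 (CGT, Arg): 3 synonymous substitutions.
Codon 3 (CTC, Leu): 3 synonymous substitutions.
Total: 3 + 3 + 3 = 9.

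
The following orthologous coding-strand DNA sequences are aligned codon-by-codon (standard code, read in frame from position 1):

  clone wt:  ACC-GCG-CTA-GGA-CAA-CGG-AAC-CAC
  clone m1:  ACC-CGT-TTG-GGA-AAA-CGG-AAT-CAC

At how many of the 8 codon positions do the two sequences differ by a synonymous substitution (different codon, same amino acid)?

2

Codon 1: ACC Thr / ACC Thr — identical.
Codon 2: GCG Ala / CGT Arg — nonsynonymous.
Codon 3: CTA Leu / TTG Leu — synonymous.
Codon 4: GGA Gly / GGA Gly — identical.
Codon 5: CAA Gln / AAA Lys — nonsynonymous.
Codon 6: CGG Arg / CGG Arg — identical.
Codon 7: AAC Asn / AAT Asn — synonymous.
Codon 8: CAC His / CAC His — identical.
Synonymous differences: 2.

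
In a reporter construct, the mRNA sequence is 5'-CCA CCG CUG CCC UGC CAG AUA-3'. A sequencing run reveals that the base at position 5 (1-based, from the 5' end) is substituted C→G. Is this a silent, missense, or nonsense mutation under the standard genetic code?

missense

Position 5 falls in codon 2: CCG → Pro.
After the substitution the codon is CGG → Arg.
Pro ≠ Arg, so this is a missense mutation.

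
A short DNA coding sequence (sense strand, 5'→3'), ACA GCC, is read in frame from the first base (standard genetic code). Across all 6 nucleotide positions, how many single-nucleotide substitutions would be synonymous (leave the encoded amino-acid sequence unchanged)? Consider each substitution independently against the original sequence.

6

Codon 1 (ACA, Thr): 3 synonymous substitutions.
Codon 2 (GCC, Ala): 3 synonymous substitutions.
Total: 3 + 3 = 6.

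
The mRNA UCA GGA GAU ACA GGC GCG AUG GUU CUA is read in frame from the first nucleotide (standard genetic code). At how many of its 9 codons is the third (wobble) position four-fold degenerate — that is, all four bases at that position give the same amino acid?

7

Codon 1 UCA (Ser): third position 4-fold.
Codon 2 GGA (Gly): third position 4-fold.
Codon 3 GAU (Asp): third position 2-fold.
Codon 4 ACA (Thr): third position 4-fold.
Codon 5 GGC (Gly): third position 4-fold.
Codon 6 GCG (Ala): third position 4-fold.
Codon 7 AUG (Met): third position 1-fold.
Codon 8 GUU (Val): third position 4-fold.
Codon 9 CUA (Leu): third position 4-fold.
Four-fold degenerate third positions: 7.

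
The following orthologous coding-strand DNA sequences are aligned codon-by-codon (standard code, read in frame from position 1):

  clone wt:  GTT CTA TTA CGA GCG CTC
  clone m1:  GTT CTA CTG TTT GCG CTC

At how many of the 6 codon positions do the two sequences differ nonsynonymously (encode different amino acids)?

1

Codon 1: GTT Val / GTT Val — identical.
Codon 2: CTA Leu / CTA Leu — identical.
Codon 3: TTA Leu / CTG Leu — synonymous.
Codon 4: CGA Arg / TTT Phe — nonsynonymous.
Codon 5: GCG Ala / GCG Ala — identical.
Codon 6: CTC Leu / CTC Leu — identical.
Nonsynonymous differences: 1.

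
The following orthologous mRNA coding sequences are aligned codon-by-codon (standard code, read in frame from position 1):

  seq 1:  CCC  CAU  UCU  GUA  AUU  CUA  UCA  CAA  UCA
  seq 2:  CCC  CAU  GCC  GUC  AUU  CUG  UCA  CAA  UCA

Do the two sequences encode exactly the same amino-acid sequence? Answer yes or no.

Codon 1: CCC Pro / CCC Pro — identical.
Codon 2: CAU His / CAU His — identical.
Codon 3: UCU Ser / GCC Ala — nonsynonymous.
Codon 4: GUA Val / GUC Val — synonymous.
Codon 5: AUU Ile / AUU Ile — identical.
Codon 6: CUA Leu / CUG Leu — synonymous.
Codon 7: UCA Ser / UCA Ser — identical.
Codon 8: CAA Gln / CAA Gln — identical.
Codon 9: UCA Ser / UCA Ser — identical.
Nonsynonymous differences: 1 → different protein.

no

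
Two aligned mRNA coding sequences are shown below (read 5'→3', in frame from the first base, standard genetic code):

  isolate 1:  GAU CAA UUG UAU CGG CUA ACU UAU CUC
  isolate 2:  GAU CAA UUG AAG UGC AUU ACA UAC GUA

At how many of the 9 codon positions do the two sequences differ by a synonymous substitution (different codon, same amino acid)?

Codon 1: GAU Asp / GAU Asp — identical.
Codon 2: CAA Gln / CAA Gln — identical.
Codon 3: UUG Leu / UUG Leu — identical.
Codon 4: UAU Tyr / AAG Lys — nonsynonymous.
Codon 5: CGG Arg / UGC Cys — nonsynonymous.
Codon 6: CUA Leu / AUU Ile — nonsynonymous.
Codon 7: ACU Thr / ACA Thr — synonymous.
Codon 8: UAU Tyr / UAC Tyr — synonymous.
Codon 9: CUC Leu / GUA Val — nonsynonymous.
Synonymous differences: 2.

2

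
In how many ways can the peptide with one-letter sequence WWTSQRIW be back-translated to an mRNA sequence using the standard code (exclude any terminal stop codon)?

Trp: 1 codon.
Trp: 1 codon.
Thr: 4 codons.
Ser: 6 codons.
Gln: 2 codons.
Arg: 6 codons.
Ile: 3 codons.
Trp: 1 codon.
1 × 1 × 4 × 6 × 2 × 6 × 3 × 1 = 864.

864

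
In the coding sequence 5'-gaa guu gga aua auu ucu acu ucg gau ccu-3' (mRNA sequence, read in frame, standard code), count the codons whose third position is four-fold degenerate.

Codon 1 GAA (Glu): third position 2-fold.
Codon 2 GUU (Val): third position 4-fold.
Codon 3 GGA (Gly): third position 4-fold.
Codon 4 AUA (Ile): third position 3-fold.
Codon 5 AUU (Ile): third position 3-fold.
Codon 6 UCU (Ser): third position 4-fold.
Codon 7 ACU (Thr): third position 4-fold.
Codon 8 UCG (Ser): third position 4-fold.
Codon 9 GAU (Asp): third position 2-fold.
Codon 10 CCU (Pro): third position 4-fold.
Four-fold degenerate third positions: 6.

6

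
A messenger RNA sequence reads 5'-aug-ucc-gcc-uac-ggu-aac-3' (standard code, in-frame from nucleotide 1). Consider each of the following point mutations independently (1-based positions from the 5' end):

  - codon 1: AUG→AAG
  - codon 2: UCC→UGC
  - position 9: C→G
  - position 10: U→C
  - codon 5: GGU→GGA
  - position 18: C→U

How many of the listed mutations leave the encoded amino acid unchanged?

3

Codon 1: AUG (Met) → AAG (Lys) — missense.
Codon 2: UCC (Ser) → UGC (Cys) — missense.
Codon 3: GCC (Ala) → GCG (Ala) — synonymous.
Codon 4: UAC (Tyr) → CAC (His) — missense.
Codon 5: GGU (Gly) → GGA (Gly) — synonymous.
Codon 6: AAC (Asn) → AAU (Asn) — synonymous.
Synonymous: 3 of 6.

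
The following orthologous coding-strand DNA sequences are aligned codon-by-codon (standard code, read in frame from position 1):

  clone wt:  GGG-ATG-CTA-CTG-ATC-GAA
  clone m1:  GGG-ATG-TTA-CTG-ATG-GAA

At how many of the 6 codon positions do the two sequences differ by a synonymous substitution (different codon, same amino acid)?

Codon 1: GGG Gly / GGG Gly — identical.
Codon 2: ATG Met / ATG Met — identical.
Codon 3: CTA Leu / TTA Leu — synonymous.
Codon 4: CTG Leu / CTG Leu — identical.
Codon 5: ATC Ile / ATG Met — nonsynonymous.
Codon 6: GAA Glu / GAA Glu — identical.
Synonymous differences: 1.

1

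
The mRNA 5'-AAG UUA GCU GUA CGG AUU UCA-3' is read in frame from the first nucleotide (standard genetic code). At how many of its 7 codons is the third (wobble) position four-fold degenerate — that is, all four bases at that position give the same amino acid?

4

Codon 1 AAG (Lys): third position 2-fold.
Codon 2 UUA (Leu): third position 2-fold.
Codon 3 GCU (Ala): third position 4-fold.
Codon 4 GUA (Val): third position 4-fold.
Codon 5 CGG (Arg): third position 4-fold.
Codon 6 AUU (Ile): third position 3-fold.
Codon 7 UCA (Ser): third position 4-fold.
Four-fold degenerate third positions: 4.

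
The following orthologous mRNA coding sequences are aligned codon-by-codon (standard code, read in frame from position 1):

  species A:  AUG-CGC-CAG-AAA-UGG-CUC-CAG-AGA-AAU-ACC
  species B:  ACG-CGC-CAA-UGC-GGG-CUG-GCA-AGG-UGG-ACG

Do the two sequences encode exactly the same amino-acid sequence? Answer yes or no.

no

Codon 1: AUG Met / ACG Thr — nonsynonymous.
Codon 2: CGC Arg / CGC Arg — identical.
Codon 3: CAG Gln / CAA Gln — synonymous.
Codon 4: AAA Lys / UGC Cys — nonsynonymous.
Codon 5: UGG Trp / GGG Gly — nonsynonymous.
Codon 6: CUC Leu / CUG Leu — synonymous.
Codon 7: CAG Gln / GCA Ala — nonsynonymous.
Codon 8: AGA Arg / AGG Arg — synonymous.
Codon 9: AAU Asn / UGG Trp — nonsynonymous.
Codon 10: ACC Thr / ACG Thr — synonymous.
Nonsynonymous differences: 5 → different protein.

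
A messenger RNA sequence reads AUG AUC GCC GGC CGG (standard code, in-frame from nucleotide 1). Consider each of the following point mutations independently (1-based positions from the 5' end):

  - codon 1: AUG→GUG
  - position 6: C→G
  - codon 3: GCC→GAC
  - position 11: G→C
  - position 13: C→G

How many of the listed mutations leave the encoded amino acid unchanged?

0

Codon 1: AUG (Met) → GUG (Val) — missense.
Codon 2: AUC (Ile) → AUG (Met) — missense.
Codon 3: GCC (Ala) → GAC (Asp) — missense.
Codon 4: GGC (Gly) → GCC (Ala) — missense.
Codon 5: CGG (Arg) → GGG (Gly) — missense.
Synonymous: 0 of 5.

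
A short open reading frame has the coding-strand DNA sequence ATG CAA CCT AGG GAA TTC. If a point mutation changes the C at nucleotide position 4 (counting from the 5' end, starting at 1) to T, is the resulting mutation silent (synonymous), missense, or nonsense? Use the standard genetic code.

Position 4 falls in codon 2: CAA → Gln.
After the substitution the codon is TAA → Stop.
The new codon is a stop codon, so this is a nonsense mutation.

nonsense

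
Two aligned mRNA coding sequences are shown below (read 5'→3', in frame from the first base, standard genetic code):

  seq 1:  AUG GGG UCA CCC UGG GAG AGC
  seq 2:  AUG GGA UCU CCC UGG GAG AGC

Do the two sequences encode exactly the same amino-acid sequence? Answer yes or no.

yes

Codon 1: AUG Met / AUG Met — identical.
Codon 2: GGG Gly / GGA Gly — synonymous.
Codon 3: UCA Ser / UCU Ser — synonymous.
Codon 4: CCC Pro / CCC Pro — identical.
Codon 5: UGG Trp / UGG Trp — identical.
Codon 6: GAG Glu / GAG Glu — identical.
Codon 7: AGC Ser / AGC Ser — identical.
Nonsynonymous differences: 0 → same protein.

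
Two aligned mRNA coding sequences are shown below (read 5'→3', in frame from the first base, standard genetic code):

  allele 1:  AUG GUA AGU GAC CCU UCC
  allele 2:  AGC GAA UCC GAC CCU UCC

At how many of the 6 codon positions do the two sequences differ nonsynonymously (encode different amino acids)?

Codon 1: AUG Met / AGC Ser — nonsynonymous.
Codon 2: GUA Val / GAA Glu — nonsynonymous.
Codon 3: AGU Ser / UCC Ser — synonymous.
Codon 4: GAC Asp / GAC Asp — identical.
Codon 5: CCU Pro / CCU Pro — identical.
Codon 6: UCC Ser / UCC Ser — identical.
Nonsynonymous differences: 2.

2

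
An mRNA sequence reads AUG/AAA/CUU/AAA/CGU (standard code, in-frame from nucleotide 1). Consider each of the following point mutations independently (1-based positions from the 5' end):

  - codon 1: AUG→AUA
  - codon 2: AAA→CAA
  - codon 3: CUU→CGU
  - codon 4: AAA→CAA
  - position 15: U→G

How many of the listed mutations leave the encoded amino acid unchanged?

Codon 1: AUG (Met) → AUA (Ile) — missense.
Codon 2: AAA (Lys) → CAA (Gln) — missense.
Codon 3: CUU (Leu) → CGU (Arg) — missense.
Codon 4: AAA (Lys) → CAA (Gln) — missense.
Codon 5: CGU (Arg) → CGG (Arg) — synonymous.
Synonymous: 1 of 5.

1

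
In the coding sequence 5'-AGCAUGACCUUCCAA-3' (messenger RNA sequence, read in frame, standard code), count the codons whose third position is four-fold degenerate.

Codon 1 AGC (Ser): third position 2-fold.
Codon 2 AUG (Met): third position 1-fold.
Codon 3 ACC (Thr): third position 4-fold.
Codon 4 UUC (Phe): third position 2-fold.
Codon 5 CAA (Gln): third position 2-fold.
Four-fold degenerate third positions: 1.

1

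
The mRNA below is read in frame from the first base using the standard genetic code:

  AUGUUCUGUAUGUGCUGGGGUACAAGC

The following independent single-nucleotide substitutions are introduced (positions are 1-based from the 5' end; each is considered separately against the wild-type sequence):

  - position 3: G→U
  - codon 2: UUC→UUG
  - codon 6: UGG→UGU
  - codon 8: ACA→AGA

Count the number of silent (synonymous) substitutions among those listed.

Codon 1: AUG (Met) → AUU (Ile) — missense.
Codon 2: UUC (Phe) → UUG (Leu) — missense.
Codon 6: UGG (Trp) → UGU (Cys) — missense.
Codon 8: ACA (Thr) → AGA (Arg) — missense.
Synonymous: 0 of 4.

0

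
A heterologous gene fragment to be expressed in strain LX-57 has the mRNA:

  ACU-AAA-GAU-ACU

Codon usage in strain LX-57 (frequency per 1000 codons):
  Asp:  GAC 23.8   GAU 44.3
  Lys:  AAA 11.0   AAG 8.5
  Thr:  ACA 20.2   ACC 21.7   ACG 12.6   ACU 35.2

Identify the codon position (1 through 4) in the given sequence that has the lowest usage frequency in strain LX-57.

Codon 1 ACU (Thr): 35.2 per 1000.
Codon 2 AAA (Lys): 11.0 per 1000.
Codon 3 GAU (Asp): 44.3 per 1000.
Codon 4 ACU (Thr): 35.2 per 1000.
Lowest frequency is 11.0 at codon 2.

2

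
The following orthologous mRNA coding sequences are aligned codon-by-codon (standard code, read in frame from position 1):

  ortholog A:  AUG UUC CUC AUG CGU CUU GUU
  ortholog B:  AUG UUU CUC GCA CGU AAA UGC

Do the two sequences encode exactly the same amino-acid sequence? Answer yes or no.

no

Codon 1: AUG Met / AUG Met — identical.
Codon 2: UUC Phe / UUU Phe — synonymous.
Codon 3: CUC Leu / CUC Leu — identical.
Codon 4: AUG Met / GCA Ala — nonsynonymous.
Codon 5: CGU Arg / CGU Arg — identical.
Codon 6: CUU Leu / AAA Lys — nonsynonymous.
Codon 7: GUU Val / UGC Cys — nonsynonymous.
Nonsynonymous differences: 3 → different protein.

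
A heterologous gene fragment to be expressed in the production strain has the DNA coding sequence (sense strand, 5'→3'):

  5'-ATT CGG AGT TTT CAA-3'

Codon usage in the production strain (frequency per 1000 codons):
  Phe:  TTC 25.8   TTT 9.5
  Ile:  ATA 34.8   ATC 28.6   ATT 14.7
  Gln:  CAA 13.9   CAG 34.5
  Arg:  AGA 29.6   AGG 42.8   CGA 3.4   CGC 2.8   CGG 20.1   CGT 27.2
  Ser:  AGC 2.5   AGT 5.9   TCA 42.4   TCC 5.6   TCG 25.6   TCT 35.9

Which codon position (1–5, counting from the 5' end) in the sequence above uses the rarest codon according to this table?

Codon 1 ATT (Ile): 14.7 per 1000.
Codon 2 CGG (Arg): 20.1 per 1000.
Codon 3 AGT (Ser): 5.9 per 1000.
Codon 4 TTT (Phe): 9.5 per 1000.
Codon 5 CAA (Gln): 13.9 per 1000.
Lowest frequency is 5.9 at codon 3.

3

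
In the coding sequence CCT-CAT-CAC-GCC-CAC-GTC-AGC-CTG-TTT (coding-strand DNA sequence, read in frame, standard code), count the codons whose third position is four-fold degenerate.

Codon 1 CCT (Pro): third position 4-fold.
Codon 2 CAT (His): third position 2-fold.
Codon 3 CAC (His): third position 2-fold.
Codon 4 GCC (Ala): third position 4-fold.
Codon 5 CAC (His): third position 2-fold.
Codon 6 GTC (Val): third position 4-fold.
Codon 7 AGC (Ser): third position 2-fold.
Codon 8 CTG (Leu): third position 4-fold.
Codon 9 TTT (Phe): third position 2-fold.
Four-fold degenerate third positions: 4.

4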